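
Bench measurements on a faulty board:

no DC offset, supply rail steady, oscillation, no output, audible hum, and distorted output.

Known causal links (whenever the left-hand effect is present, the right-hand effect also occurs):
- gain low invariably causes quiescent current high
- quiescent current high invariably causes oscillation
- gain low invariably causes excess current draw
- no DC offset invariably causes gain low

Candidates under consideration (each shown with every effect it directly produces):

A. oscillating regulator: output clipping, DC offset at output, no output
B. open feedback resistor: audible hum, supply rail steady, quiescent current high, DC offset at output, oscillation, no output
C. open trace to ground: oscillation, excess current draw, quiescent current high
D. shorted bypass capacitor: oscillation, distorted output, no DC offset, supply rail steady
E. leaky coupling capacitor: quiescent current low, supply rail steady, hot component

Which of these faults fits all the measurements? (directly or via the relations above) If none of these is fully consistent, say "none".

Checking each candidate against the observations:
(A) oscillating regulator — no DC offset NO; supply rail steady NO; oscillation NO; no output yes; audible hum NO; distorted output NO
(B) open feedback resistor — fails on no DC offset, distorted output (predicts DC offset at output, not no DC offset)
(C) open trace to ground — does not account for no DC offset, supply rail steady, no output, audible hum, distorted output
(D) shorted bypass capacitor — no DC offset yes; supply rail steady yes; oscillation yes; no output NO; audible hum NO; distorted output yes
(E) leaky coupling capacitor — does not account for no DC offset, oscillation, no output, audible hum, distorted output
No candidate is consistent with all observations.

none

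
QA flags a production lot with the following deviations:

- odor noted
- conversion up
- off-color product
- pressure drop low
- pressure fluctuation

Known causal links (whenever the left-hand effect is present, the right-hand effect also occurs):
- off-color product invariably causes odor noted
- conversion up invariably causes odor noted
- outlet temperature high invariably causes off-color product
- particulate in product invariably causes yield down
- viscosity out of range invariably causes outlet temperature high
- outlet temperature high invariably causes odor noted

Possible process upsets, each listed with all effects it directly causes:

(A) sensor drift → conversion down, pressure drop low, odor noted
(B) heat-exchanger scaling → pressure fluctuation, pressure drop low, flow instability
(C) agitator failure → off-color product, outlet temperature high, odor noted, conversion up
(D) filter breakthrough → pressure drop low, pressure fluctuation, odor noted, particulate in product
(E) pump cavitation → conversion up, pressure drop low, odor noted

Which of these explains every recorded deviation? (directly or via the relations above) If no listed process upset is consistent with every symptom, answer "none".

Per-candidate check:
(A) sensor drift — fails on conversion up, off-color product, pressure fluctuation (predicts conversion down, not conversion up)
(B) heat-exchanger scaling — odor noted NO; conversion up NO; off-color product NO; pressure drop low yes; pressure fluctuation yes
(C) agitator failure — odor noted yes; conversion up yes; off-color product yes; pressure drop low NO; pressure fluctuation NO
(D) filter breakthrough — odor noted yes; conversion up NO; off-color product NO; pressure drop low yes; pressure fluctuation yes
(E) pump cavitation — does not account for off-color product, pressure fluctuation
No candidate is consistent with all observations.

none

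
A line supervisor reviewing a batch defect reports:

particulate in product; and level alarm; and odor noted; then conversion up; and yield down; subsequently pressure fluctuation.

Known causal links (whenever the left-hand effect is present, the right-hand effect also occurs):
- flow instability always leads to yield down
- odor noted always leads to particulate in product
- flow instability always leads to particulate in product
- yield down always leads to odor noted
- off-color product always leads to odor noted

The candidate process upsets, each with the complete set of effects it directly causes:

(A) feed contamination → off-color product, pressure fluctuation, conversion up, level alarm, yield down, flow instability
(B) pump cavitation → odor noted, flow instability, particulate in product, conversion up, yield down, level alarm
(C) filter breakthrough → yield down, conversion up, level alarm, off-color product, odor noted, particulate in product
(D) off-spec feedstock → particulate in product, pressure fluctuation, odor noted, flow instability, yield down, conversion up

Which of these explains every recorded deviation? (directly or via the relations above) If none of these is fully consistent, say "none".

For each candidate, compare predicted effects to what was observed:
(A) feed contamination — particulate in product + (by flow instability → particulate in product); level alarm +; odor noted + (by yield down → odor noted); conversion up +; yield down +; pressure fluctuation +
(B) pump cavitation — particulate in product +; level alarm +; odor noted +; conversion up +; yield down +; pressure fluctuation -
(C) filter breakthrough — particulate in product +; level alarm +; odor noted +; conversion up +; yield down +; pressure fluctuation -
(D) off-spec feedstock — does not account for level alarm
(A) alone accounts for all the evidence.

A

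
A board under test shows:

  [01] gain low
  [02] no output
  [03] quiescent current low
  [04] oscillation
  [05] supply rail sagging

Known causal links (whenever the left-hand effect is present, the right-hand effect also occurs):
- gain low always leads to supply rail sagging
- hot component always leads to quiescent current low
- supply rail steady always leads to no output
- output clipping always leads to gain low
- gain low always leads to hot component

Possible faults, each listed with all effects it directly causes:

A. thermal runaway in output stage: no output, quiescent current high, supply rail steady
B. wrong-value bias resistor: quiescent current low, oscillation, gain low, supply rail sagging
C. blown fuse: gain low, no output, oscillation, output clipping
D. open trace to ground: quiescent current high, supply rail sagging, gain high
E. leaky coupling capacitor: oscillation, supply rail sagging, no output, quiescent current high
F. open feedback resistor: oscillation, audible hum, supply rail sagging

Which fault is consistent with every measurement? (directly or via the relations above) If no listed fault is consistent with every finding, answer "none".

Per-candidate check:
(A) thermal runaway in output stage — gain low miss; no output match; quiescent current low miss; oscillation miss; supply rail sagging miss
(B) wrong-value bias resistor — gain low match; no output miss; quiescent current low match; oscillation match; supply rail sagging match
(C) blown fuse — gain low match; no output match; quiescent current low match (by gain low → hot component → quiescent current low); oscillation match; supply rail sagging match (by gain low → supply rail sagging)
(D) open trace to ground — gain low miss; no output miss; quiescent current low miss; oscillation miss; supply rail sagging match
(E) leaky coupling capacitor — gain low miss; no output match; quiescent current low miss; oscillation match; supply rail sagging match
(F) open feedback resistor — gain low miss; no output miss; quiescent current low miss; oscillation match; supply rail sagging match
(C) is the only candidate with no mismatches.

C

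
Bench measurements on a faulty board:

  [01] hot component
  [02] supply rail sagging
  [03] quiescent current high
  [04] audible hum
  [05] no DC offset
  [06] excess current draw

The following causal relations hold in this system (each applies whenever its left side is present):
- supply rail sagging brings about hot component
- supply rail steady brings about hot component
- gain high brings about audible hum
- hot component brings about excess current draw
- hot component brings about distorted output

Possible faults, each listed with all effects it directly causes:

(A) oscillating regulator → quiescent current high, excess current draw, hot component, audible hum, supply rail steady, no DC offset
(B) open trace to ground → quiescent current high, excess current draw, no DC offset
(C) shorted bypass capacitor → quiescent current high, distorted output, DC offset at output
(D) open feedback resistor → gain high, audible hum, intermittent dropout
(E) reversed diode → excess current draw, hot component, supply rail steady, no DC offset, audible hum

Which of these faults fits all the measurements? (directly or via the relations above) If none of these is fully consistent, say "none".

none

Testing each hypothesis:
(A) oscillating regulator — hot component match; supply rail sagging miss; quiescent current high match; audible hum match; no DC offset match; excess current draw match
(B) open trace to ground — does not account for hot component, supply rail sagging, audible hum
(C) shorted bypass capacitor — fails on hot component, supply rail sagging, audible hum, no DC offset, excess current draw (predicts DC offset at output, not no DC offset)
(D) open feedback resistor — hot component miss; supply rail sagging miss; quiescent current high miss; audible hum match; no DC offset miss; excess current draw miss
(E) reversed diode — hot component match; supply rail sagging miss; quiescent current high miss; audible hum match; no DC offset match; excess current draw match
None of the listed candidates fits everything.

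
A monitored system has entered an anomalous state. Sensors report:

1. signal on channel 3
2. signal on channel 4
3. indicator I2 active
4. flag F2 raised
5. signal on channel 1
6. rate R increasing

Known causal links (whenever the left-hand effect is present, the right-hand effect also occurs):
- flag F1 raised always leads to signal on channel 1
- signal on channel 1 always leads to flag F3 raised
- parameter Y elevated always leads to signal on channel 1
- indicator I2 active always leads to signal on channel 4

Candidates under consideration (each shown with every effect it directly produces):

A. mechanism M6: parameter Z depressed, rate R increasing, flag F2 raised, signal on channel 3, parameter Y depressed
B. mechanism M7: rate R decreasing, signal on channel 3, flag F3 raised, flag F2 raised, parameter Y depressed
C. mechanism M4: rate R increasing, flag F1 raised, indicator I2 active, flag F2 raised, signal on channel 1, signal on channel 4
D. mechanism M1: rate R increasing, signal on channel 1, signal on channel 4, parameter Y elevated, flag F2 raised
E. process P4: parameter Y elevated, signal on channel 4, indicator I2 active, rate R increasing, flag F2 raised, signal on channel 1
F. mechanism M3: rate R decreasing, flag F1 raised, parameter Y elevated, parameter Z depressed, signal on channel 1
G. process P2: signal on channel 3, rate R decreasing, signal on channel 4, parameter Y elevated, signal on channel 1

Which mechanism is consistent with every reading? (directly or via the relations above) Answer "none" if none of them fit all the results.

Testing each hypothesis:
(A) mechanism M6 — signal on channel 3 match; signal on channel 4 miss; indicator I2 active miss; flag F2 raised match; signal on channel 1 miss; rate R increasing match
(B) mechanism M7 — fails on signal on channel 4, indicator I2 active, signal on channel 1, rate R increasing (predicts rate R decreasing, not rate R increasing)
(C) mechanism M4 — signal on channel 3 miss; signal on channel 4 match; indicator I2 active match; flag F2 raised match; signal on channel 1 match; rate R increasing match
(D) mechanism M1 — does not account for signal on channel 3, indicator I2 active
(E) process P4 — does not account for signal on channel 3
(F) mechanism M3 — fails on signal on channel 3, signal on channel 4, indicator I2 active, flag F2 raised, rate R increasing (predicts rate R decreasing, not rate R increasing)
(G) process P2 — fails on indicator I2 active, flag F2 raised, rate R increasing (predicts rate R decreasing, not rate R increasing)
No candidate is consistent with all observations.

none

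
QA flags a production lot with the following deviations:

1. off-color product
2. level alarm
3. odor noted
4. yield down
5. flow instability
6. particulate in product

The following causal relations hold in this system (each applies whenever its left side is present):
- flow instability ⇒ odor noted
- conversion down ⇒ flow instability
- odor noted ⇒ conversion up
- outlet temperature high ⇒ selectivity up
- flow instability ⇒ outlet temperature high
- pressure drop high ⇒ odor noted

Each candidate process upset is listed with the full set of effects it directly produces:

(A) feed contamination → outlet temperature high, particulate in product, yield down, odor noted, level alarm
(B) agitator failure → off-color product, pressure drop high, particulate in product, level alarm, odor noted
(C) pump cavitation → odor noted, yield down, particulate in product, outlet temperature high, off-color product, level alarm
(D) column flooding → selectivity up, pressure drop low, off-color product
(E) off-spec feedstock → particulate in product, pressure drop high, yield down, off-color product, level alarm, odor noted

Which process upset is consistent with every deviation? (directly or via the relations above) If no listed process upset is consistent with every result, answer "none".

none

Checking each candidate against the observations:
(A) feed contamination — does not account for off-color product, flow instability
(B) agitator failure — off-color product yes; level alarm yes; odor noted yes; yield down NO; flow instability NO; particulate in product yes
(C) pump cavitation — does not account for flow instability
(D) column flooding — does not account for level alarm, odor noted, yield down, flow instability, particulate in product
(E) off-spec feedstock — off-color product yes; level alarm yes; odor noted yes; yield down yes; flow instability NO; particulate in product yes
None of the listed candidates fits everything.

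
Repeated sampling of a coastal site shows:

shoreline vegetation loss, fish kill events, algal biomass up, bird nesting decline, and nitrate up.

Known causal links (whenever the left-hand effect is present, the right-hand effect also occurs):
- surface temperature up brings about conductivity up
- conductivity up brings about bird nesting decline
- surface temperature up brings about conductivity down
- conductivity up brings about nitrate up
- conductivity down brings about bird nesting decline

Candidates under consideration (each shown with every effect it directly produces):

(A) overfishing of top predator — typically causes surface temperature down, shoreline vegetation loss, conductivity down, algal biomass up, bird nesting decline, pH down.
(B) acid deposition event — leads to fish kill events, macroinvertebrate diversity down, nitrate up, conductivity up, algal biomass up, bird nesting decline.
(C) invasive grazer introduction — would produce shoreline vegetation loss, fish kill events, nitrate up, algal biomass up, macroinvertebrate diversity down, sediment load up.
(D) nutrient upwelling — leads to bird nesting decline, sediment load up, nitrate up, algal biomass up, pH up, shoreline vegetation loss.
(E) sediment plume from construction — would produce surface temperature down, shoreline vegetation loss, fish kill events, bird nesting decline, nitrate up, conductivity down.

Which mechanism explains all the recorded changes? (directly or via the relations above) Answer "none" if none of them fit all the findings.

For each candidate, compare predicted effects to what was observed:
(A) overfishing of top predator — shoreline vegetation loss match; fish kill events miss; algal biomass up match; bird nesting decline match; nitrate up miss
(B) acid deposition event — shoreline vegetation loss miss; fish kill events match; algal biomass up match; bird nesting decline match; nitrate up match
(C) invasive grazer introduction — does not account for bird nesting decline
(D) nutrient upwelling — shoreline vegetation loss match; fish kill events miss; algal biomass up match; bird nesting decline match; nitrate up match
(E) sediment plume from construction — does not account for algal biomass up
Every candidate fails on at least one observation.

none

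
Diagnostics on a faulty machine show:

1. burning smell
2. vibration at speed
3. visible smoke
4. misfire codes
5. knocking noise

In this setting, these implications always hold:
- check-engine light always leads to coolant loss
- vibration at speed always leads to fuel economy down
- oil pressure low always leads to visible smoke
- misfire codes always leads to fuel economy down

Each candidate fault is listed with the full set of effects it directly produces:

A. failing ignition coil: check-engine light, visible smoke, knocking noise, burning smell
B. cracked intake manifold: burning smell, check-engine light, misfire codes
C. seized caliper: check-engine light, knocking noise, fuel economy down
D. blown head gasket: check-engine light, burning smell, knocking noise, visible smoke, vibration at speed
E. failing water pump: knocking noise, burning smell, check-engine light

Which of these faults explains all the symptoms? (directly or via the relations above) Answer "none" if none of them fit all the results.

none

For each candidate, compare predicted effects to what was observed:
(A) failing ignition coil — burning smell yes; vibration at speed NO; visible smoke yes; misfire codes NO; knocking noise yes
(B) cracked intake manifold — does not account for vibration at speed, visible smoke, knocking noise
(C) seized caliper — burning smell NO; vibration at speed NO; visible smoke NO; misfire codes NO; knocking noise yes
(D) blown head gasket — does not account for misfire codes
(E) failing water pump — does not account for vibration at speed, visible smoke, misfire codes
No candidate is consistent with all observations.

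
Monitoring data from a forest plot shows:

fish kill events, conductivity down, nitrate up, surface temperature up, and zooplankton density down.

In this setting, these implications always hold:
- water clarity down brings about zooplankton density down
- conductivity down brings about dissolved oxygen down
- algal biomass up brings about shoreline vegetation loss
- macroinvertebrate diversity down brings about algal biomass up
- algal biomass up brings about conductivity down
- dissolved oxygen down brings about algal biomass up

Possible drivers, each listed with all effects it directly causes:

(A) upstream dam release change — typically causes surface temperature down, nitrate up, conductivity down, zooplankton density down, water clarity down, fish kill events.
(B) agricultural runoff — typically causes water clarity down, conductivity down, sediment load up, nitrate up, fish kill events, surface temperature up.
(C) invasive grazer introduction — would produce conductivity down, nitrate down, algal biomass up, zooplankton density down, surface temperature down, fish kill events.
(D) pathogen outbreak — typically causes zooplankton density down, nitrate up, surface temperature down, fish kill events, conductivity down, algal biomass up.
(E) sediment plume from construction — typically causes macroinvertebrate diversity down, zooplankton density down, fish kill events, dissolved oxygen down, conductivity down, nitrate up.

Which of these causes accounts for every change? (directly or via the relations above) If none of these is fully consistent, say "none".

B

Testing each hypothesis:
(A) upstream dam release change — fails on surface temperature up (predicts surface temperature down, not surface temperature up)
(B) agricultural runoff — fish kill events ✓; conductivity down ✓; nitrate up ✓; surface temperature up ✓; zooplankton density down ✓ (by water clarity down → zooplankton density down)
(C) invasive grazer introduction — fish kill events ✓; conductivity down ✓; nitrate up ✗; surface temperature up ✗; zooplankton density down ✓
(D) pathogen outbreak — fish kill events ✓; conductivity down ✓; nitrate up ✓; surface temperature up ✗; zooplankton density down ✓
(E) sediment plume from construction — fish kill events ✓; conductivity down ✓; nitrate up ✓; surface temperature up ✗; zooplankton density down ✓
(B) alone accounts for all the evidence.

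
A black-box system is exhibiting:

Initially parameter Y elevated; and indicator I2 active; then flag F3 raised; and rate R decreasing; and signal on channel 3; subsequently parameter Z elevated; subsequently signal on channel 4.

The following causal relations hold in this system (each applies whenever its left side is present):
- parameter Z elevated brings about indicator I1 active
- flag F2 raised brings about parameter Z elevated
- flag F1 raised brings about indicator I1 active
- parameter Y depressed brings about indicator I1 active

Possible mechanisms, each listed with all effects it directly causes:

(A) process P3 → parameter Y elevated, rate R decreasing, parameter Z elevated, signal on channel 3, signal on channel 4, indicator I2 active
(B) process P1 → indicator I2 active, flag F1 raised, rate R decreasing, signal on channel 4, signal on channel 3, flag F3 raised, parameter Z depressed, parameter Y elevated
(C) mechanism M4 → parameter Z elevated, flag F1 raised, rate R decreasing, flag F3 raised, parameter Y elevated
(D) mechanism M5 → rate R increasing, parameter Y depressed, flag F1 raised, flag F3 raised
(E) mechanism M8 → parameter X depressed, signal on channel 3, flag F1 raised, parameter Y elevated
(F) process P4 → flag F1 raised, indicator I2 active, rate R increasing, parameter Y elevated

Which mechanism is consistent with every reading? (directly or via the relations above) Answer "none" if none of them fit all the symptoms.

Per-candidate check:
(A) process P3 — parameter Y elevated match; indicator I2 active match; flag F3 raised miss; rate R decreasing match; signal on channel 3 match; parameter Z elevated match; signal on channel 4 match
(B) process P1 — fails on parameter Z elevated (predicts parameter Z depressed, not parameter Z elevated)
(C) mechanism M4 — does not account for indicator I2 active, signal on channel 3, signal on channel 4
(D) mechanism M5 — fails on parameter Y elevated, indicator I2 active, rate R decreasing, signal on channel 3, parameter Z elevated, signal on channel 4 (predicts parameter Y depressed, not parameter Y elevated; predicts rate R increasing, not rate R decreasing)
(E) mechanism M8 — parameter Y elevated match; indicator I2 active miss; flag F3 raised miss; rate R decreasing miss; signal on channel 3 match; parameter Z elevated miss; signal on channel 4 miss
(F) process P4 — fails on flag F3 raised, rate R decreasing, signal on channel 3, parameter Z elevated, signal on channel 4 (predicts rate R increasing, not rate R decreasing)
Every candidate fails on at least one observation.

none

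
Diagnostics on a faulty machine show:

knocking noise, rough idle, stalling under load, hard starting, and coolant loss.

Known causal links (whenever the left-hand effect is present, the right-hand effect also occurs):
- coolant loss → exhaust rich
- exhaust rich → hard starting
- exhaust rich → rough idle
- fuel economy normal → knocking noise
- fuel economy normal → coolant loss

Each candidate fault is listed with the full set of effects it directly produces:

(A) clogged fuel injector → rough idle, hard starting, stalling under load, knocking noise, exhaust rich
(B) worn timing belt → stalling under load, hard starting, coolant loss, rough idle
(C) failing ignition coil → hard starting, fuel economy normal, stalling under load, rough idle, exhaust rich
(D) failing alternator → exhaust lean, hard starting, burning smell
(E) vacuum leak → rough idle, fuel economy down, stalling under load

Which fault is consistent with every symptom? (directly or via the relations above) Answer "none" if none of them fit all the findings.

C

Checking each candidate against the observations:
(A) clogged fuel injector — does not account for coolant loss
(B) worn timing belt — does not account for knocking noise
(C) failing ignition coil — accounts for every observation (knocking noise by fuel economy normal → knocking noise)
(D) failing alternator — knocking noise -; rough idle -; stalling under load -; hard starting +; coolant loss -
(E) vacuum leak — knocking noise -; rough idle +; stalling under load +; hard starting -; coolant loss -
(C) is the only candidate with no mismatches.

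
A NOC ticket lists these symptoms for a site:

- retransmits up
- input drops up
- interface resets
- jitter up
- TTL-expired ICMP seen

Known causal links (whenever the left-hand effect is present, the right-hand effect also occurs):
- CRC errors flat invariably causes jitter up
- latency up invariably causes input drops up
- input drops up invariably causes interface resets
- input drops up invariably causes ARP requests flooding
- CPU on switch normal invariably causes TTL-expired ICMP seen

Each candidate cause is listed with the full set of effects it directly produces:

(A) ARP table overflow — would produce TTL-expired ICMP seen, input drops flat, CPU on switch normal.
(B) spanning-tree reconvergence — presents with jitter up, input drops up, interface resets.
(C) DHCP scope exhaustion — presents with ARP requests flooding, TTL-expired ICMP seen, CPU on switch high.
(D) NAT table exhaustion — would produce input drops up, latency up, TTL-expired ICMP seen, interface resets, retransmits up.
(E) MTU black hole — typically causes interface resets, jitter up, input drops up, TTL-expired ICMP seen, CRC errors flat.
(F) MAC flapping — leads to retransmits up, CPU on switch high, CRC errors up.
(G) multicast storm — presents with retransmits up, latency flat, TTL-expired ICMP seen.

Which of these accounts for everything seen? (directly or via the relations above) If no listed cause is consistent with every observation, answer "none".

Per-candidate check:
(A) ARP table overflow — fails on retransmits up, input drops up, interface resets, jitter up (predicts input drops flat, not input drops up)
(B) spanning-tree reconvergence — retransmits up NO; input drops up yes; interface resets yes; jitter up yes; TTL-expired ICMP seen NO
(C) DHCP scope exhaustion — retransmits up NO; input drops up NO; interface resets NO; jitter up NO; TTL-expired ICMP seen yes
(D) NAT table exhaustion — retransmits up yes; input drops up yes; interface resets yes; jitter up NO; TTL-expired ICMP seen yes
(E) MTU black hole — does not account for retransmits up
(F) MAC flapping — retransmits up yes; input drops up NO; interface resets NO; jitter up NO; TTL-expired ICMP seen NO
(G) multicast storm — retransmits up yes; input drops up NO; interface resets NO; jitter up NO; TTL-expired ICMP seen yes
Every candidate fails on at least one observation.

none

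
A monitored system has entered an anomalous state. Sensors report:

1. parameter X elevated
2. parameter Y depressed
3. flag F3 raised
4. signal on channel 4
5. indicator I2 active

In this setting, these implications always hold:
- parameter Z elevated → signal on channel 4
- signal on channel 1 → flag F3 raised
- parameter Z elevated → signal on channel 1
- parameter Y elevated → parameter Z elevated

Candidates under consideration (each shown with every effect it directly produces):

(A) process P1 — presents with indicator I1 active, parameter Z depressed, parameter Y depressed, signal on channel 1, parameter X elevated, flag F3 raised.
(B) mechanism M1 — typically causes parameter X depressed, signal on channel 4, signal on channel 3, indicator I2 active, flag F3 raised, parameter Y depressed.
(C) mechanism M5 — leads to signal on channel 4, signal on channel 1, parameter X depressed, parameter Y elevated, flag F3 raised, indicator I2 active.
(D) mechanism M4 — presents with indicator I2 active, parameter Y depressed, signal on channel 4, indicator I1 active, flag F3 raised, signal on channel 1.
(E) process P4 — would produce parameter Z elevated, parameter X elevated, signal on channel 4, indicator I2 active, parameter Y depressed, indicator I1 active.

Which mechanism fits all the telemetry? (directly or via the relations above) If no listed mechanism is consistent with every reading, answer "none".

For each candidate, compare predicted effects to what was observed:
(A) process P1 — does not account for signal on channel 4, indicator I2 active
(B) mechanism M1 — fails on parameter X elevated (predicts parameter X depressed, not parameter X elevated)
(C) mechanism M5 — parameter X elevated -; parameter Y depressed -; flag F3 raised +; signal on channel 4 +; indicator I2 active +
(D) mechanism M4 — does not account for parameter X elevated
(E) process P4 — parameter X elevated +; parameter Y depressed +; flag F3 raised + (through parameter Z elevated → signal on channel 1 → flag F3 raised); signal on channel 4 +; indicator I2 active +
Only (E) is consistent with every observation.

E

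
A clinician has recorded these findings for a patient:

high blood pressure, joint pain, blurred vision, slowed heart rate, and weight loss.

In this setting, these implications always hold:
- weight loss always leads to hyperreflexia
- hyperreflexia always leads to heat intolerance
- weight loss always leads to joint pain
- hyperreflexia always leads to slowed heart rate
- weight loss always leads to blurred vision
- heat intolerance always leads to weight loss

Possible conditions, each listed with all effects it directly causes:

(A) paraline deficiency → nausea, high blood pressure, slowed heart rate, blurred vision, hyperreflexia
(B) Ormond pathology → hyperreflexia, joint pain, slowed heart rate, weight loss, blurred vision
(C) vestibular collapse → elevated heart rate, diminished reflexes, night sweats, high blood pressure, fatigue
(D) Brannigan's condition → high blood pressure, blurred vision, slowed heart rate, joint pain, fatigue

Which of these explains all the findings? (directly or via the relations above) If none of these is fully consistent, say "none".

Checking each candidate against the observations:
(A) paraline deficiency — accounts for every observation (joint pain through hyperreflexia → heat intolerance → weight loss → joint pain)
(B) Ormond pathology — high blood pressure NO; joint pain yes; blurred vision yes; slowed heart rate yes; weight loss yes
(C) vestibular collapse — fails on joint pain, blurred vision, slowed heart rate, weight loss (predicts elevated heart rate, not slowed heart rate)
(D) Brannigan's condition — does not account for weight loss
(A) alone accounts for all the evidence.

A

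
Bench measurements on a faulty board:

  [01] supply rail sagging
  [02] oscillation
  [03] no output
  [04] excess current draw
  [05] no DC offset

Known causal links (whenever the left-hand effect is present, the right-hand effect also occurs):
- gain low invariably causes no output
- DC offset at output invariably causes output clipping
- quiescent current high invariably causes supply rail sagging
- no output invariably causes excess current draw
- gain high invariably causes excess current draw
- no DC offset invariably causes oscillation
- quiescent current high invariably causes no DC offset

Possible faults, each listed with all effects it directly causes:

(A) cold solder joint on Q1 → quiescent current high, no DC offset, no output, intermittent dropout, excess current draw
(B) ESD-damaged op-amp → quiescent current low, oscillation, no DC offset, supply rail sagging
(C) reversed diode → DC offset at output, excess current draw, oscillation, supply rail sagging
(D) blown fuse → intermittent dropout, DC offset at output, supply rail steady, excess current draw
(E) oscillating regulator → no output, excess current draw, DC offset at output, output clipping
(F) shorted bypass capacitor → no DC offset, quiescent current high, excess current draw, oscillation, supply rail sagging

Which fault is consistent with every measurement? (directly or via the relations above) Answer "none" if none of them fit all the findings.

A

Per-candidate check:
(A) cold solder joint on Q1 — supply rail sagging yes (through quiescent current high → supply rail sagging); oscillation yes (through no DC offset → oscillation); no output yes; excess current draw yes; no DC offset yes
(B) ESD-damaged op-amp — supply rail sagging yes; oscillation yes; no output NO; excess current draw NO; no DC offset yes
(C) reversed diode — fails on no output, no DC offset (predicts DC offset at output, not no DC offset)
(D) blown fuse — supply rail sagging NO; oscillation NO; no output NO; excess current draw yes; no DC offset NO
(E) oscillating regulator — supply rail sagging NO; oscillation NO; no output yes; excess current draw yes; no DC offset NO
(F) shorted bypass capacitor — does not account for no output
(A) alone accounts for all the evidence.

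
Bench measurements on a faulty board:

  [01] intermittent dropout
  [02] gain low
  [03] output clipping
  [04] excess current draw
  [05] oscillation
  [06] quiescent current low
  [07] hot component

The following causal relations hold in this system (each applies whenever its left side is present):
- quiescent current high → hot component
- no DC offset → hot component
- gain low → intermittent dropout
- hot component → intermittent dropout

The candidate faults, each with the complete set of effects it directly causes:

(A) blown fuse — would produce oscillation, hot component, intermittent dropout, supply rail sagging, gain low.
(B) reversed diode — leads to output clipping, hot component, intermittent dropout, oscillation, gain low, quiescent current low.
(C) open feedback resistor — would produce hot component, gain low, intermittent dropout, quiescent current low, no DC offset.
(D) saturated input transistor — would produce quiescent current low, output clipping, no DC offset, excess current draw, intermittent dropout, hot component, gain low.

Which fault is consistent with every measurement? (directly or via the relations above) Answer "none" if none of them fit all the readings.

none

For each candidate, compare predicted effects to what was observed:
(A) blown fuse — intermittent dropout +; gain low +; output clipping -; excess current draw -; oscillation +; quiescent current low -; hot component +
(B) reversed diode — does not account for excess current draw
(C) open feedback resistor — intermittent dropout +; gain low +; output clipping -; excess current draw -; oscillation -; quiescent current low +; hot component +
(D) saturated input transistor — does not account for oscillation
Every candidate fails on at least one observation.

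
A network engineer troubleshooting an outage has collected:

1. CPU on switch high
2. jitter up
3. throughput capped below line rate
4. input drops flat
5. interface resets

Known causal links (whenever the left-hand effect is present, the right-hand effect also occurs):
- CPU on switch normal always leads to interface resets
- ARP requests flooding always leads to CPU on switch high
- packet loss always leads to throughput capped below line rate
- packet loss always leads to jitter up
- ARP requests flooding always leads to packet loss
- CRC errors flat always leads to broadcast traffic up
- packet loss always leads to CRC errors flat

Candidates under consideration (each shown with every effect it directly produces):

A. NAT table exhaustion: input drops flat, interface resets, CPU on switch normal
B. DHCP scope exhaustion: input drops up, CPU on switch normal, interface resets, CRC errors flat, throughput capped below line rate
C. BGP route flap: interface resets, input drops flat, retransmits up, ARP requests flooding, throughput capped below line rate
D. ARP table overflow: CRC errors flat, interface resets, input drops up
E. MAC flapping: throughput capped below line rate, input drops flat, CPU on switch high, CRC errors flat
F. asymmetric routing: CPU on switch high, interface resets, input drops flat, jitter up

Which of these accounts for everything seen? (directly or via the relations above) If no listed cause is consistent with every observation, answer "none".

C

For each candidate, compare predicted effects to what was observed:
(A) NAT table exhaustion — CPU on switch high -; jitter up -; throughput capped below line rate -; input drops flat +; interface resets +
(B) DHCP scope exhaustion — CPU on switch high -; jitter up -; throughput capped below line rate +; input drops flat -; interface resets +
(C) BGP route flap — CPU on switch high + (through ARP requests flooding → CPU on switch high); jitter up + (through ARP requests flooding → packet loss → jitter up); throughput capped below line rate +; input drops flat +; interface resets +
(D) ARP table overflow — fails on CPU on switch high, jitter up, throughput capped below line rate, input drops flat (predicts input drops up, not input drops flat)
(E) MAC flapping — does not account for jitter up, interface resets
(F) asymmetric routing — CPU on switch high +; jitter up +; throughput capped below line rate -; input drops flat +; interface resets +
Only (C) is consistent with every observation.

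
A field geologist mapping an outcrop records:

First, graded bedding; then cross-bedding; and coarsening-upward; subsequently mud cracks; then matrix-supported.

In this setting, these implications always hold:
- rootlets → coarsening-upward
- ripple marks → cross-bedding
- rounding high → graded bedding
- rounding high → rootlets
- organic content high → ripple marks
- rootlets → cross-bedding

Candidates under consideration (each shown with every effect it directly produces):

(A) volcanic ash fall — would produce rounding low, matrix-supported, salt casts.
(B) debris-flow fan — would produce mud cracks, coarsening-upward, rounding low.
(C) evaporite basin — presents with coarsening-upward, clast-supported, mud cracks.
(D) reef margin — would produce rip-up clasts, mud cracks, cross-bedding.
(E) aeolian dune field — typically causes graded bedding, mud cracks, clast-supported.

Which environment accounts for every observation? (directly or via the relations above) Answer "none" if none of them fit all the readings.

Testing each hypothesis:
(A) volcanic ash fall — graded bedding NO; cross-bedding NO; coarsening-upward NO; mud cracks NO; matrix-supported yes
(B) debris-flow fan — graded bedding NO; cross-bedding NO; coarsening-upward yes; mud cracks yes; matrix-supported NO
(C) evaporite basin — fails on graded bedding, cross-bedding, matrix-supported (predicts clast-supported, not matrix-supported)
(D) reef margin — graded bedding NO; cross-bedding yes; coarsening-upward NO; mud cracks yes; matrix-supported NO
(E) aeolian dune field — graded bedding yes; cross-bedding NO; coarsening-upward NO; mud cracks yes; matrix-supported NO
No candidate is consistent with all observations.

none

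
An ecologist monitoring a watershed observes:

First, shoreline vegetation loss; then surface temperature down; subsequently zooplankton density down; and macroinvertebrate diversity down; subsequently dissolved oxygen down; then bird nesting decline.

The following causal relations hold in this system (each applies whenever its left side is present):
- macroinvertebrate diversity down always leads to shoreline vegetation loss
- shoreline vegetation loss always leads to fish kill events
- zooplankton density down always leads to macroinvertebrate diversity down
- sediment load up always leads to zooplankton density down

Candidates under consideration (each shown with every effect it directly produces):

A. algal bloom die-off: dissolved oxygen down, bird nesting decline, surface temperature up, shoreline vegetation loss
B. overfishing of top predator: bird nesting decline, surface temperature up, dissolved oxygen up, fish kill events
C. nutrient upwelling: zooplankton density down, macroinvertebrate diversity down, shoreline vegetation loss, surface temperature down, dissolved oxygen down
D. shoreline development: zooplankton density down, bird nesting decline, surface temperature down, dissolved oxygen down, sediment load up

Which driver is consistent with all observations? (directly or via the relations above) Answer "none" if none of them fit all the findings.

D

Testing each hypothesis:
(A) algal bloom die-off — fails on surface temperature down, zooplankton density down, macroinvertebrate diversity down (predicts surface temperature up, not surface temperature down)
(B) overfishing of top predator — fails on shoreline vegetation loss, surface temperature down, zooplankton density down, macroinvertebrate diversity down, dissolved oxygen down (predicts surface temperature up, not surface temperature down; predicts dissolved oxygen up, not dissolved oxygen down)
(C) nutrient upwelling — does not account for bird nesting decline
(D) shoreline development — shoreline vegetation loss ✓ (by zooplankton density down → macroinvertebrate diversity down → shoreline vegetation loss); surface temperature down ✓; zooplankton density down ✓; macroinvertebrate diversity down ✓ (by zooplankton density down → macroinvertebrate diversity down); dissolved oxygen down ✓; bird nesting decline ✓
(D) is the only candidate with no mismatches.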